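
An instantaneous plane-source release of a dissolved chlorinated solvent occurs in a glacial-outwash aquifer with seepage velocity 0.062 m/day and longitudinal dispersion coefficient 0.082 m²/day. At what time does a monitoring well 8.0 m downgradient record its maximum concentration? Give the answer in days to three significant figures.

For the 1D instantaneous-source solution, setting ∂C/∂t = 0 at fixed x gives v²t² + 2Dt − x² = 0, so t = (√(D² + v²x²) − D)/v².
√(D² + v²x²) = √(0.082² + 0.062² × 8.0²) = 0.5027; v² = 0.003844.
t = (0.5027 − 0.082)/0.003844 = 109 days (vs. the pure-advection estimate x/v = 129 d).

109 days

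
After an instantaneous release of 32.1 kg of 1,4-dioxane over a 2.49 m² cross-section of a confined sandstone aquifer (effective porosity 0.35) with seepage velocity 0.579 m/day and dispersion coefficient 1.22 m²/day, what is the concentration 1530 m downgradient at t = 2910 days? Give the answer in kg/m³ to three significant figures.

For an instantaneous plane source, C(x,t) = M/(n_e·A·√(4πDt)) · exp(−(x−vt)²/(4Dt)), with n_e·A the pore (flow) area.
Plume center vt = 0.579 × 2910 = 1684.89 m, so the well at 1530 m is 154.89 m upgradient of the peak.
√(4πDt) = 211.2 m, giving peak height M/(n_e·A·√(4πDt)) = 32.1/(0.35 × 2.49 × 211.2) = 0.1744 kg/m³.
(x−vt)²/(4Dt) = (-154.89)²/(4 × 1.22 × 2910) = 1.689; exp(−1.689) = 0.1847.
C = 0.1744 × 0.1847 = 0.0322 kg/m³.

0.0322 kg/m³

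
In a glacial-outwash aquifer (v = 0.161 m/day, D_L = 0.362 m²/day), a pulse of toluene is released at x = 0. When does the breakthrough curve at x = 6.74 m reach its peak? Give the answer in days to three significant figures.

For the 1D instantaneous-source solution, setting ∂C/∂t = 0 at fixed x gives v²t² + 2Dt − x² = 0, so t = (√(D² + v²x²) − D)/v².
√(D² + v²x²) = √(0.362² + 0.161² × 6.74²) = 1.144; v² = 0.025921.
t = (1.144 − 0.362)/0.025921 = 30.2 days (vs. the pure-advection estimate x/v = 41.9 d).

30.2 days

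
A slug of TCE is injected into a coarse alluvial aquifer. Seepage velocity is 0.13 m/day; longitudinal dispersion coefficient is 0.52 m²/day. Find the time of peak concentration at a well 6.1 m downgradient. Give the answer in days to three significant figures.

25.3 days

For the 1D instantaneous-source solution, setting ∂C/∂t = 0 at fixed x gives v²t² + 2Dt − x² = 0, so t = (√(D² + v²x²) − D)/v².
√(D² + v²x²) = √(0.52² + 0.13² × 6.1²) = 0.9483; v² = 0.0169.
t = (0.9483 − 0.52)/0.0169 = 25.3 days (vs. the pure-advection estimate x/v = 46.9 d).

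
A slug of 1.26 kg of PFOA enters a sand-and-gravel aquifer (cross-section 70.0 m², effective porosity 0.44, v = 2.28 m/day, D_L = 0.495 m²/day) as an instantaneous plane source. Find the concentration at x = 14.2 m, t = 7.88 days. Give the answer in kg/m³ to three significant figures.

0.00235 kg/m³

For an instantaneous plane source, C(x,t) = M/(n_e·A·√(4πDt)) · exp(−(x−vt)²/(4Dt)), with n_e·A the pore (flow) area.
Plume center vt = 2.28 × 7.88 = 17.9664 m, so the well at 14.2 m is 3.7664 m upgradient of the peak.
√(4πDt) = 7.001 m, giving peak height M/(n_e·A·√(4πDt)) = 1.26/(0.44 × 70.0 × 7.001) = 0.005843 kg/m³.
(x−vt)²/(4Dt) = (-3.7664)²/(4 × 0.495 × 7.88) = 0.9092; exp(−0.9092) = 0.4028.
C = 0.005843 × 0.4028 = 0.00235 kg/m³.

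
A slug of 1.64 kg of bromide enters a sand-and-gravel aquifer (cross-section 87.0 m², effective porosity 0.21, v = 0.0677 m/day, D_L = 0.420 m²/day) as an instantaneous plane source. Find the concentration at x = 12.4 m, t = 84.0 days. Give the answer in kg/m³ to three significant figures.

0.00310 kg/m³

For an instantaneous plane source, C(x,t) = M/(n_e·A·√(4πDt)) · exp(−(x−vt)²/(4Dt)), with n_e·A the pore (flow) area.
Plume center vt = 0.0677 × 84.0 = 5.6868 m, so the well at 12.4 m is 6.7132 m downgradient of the peak.
√(4πDt) = 21.06 m, giving peak height M/(n_e·A·√(4πDt)) = 1.64/(0.21 × 87.0 × 21.06) = 0.004262 kg/m³.
(x−vt)²/(4Dt) = (6.7132)²/(4 × 0.420 × 84.0) = 0.3194; exp(−0.3194) = 0.7266.
C = 0.004262 × 0.7266 = 0.00310 kg/m³.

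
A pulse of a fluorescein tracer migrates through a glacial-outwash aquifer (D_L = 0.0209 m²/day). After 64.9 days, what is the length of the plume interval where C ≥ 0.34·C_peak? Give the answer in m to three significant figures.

The plume is Gaussian with σ = √(2Dt) = √(2 × 0.0209 × 64.9) = 1.647 m.
C/C_peak = exp(−Δx²/(2σ²)) = 0.34 ⇒ Δx = σ·√(−2 ln 0.34) = 1.647 × 1.469 = 2.419 m.
Width = 2Δx = 4.84 m.

4.84 m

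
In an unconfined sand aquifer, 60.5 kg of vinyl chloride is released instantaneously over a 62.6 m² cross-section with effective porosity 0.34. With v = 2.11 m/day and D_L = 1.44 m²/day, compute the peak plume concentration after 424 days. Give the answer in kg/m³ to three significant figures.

0.0325 kg/m³

The peak of an instantaneous 1D plume sits at x = vt; there the Gaussian factor is 1 and C_max = M/(n_e·A·√(4πDt)), where n_e·A is the pore area the mass is dissolved in.
√(4πDt) = √(4π × 1.44 × 424) = 87.59 m, so C_max = 60.5/(0.34 × 62.6 × 87.59) = 0.0325 kg/m³.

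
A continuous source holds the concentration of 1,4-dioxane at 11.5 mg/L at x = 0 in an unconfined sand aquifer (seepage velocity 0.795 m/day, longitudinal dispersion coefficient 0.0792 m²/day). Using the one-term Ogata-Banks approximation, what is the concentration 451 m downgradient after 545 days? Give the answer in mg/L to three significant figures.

0.324 mg/L

For a continuous step input, C/C₀ ≈ ½·erfc((x−vt)/(2√(Dt))).
vt = 0.795 × 545 = 433.275 m and 2√(Dt) = 2√(0.0792 × 545) = 13.14 m.
Argument (x−vt)/(2√(Dt)) = (451 − 433.275)/13.14 = 1.349; ½·erfc(1.349) = 0.02821.
C = 11.5 × 0.02821 = 0.324 mg/L.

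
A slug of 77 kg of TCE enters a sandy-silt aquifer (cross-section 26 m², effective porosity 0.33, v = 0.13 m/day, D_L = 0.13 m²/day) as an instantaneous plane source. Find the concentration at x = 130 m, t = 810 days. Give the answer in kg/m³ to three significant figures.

For an instantaneous plane source, C(x,t) = M/(n_e·A·√(4πDt)) · exp(−(x−vt)²/(4Dt)), with n_e·A the pore (flow) area.
Plume center vt = 0.13 × 810 = 105.3 m, so the well at 130 m is 24.7 m downgradient of the peak.
√(4πDt) = 36.38 m, giving peak height M/(n_e·A·√(4πDt)) = 77/(0.33 × 26 × 36.38) = 0.2467 kg/m³.
(x−vt)²/(4Dt) = (24.7)²/(4 × 0.13 × 810) = 1.448; exp(−1.448) = 0.2350.
C = 0.2467 × 0.2350 = 0.0580 kg/m³.

0.0580 kg/m³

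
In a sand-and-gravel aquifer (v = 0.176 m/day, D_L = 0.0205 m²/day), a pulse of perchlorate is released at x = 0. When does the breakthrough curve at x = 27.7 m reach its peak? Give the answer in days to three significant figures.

157 days

For the 1D instantaneous-source solution, setting ∂C/∂t = 0 at fixed x gives v²t² + 2Dt − x² = 0, so t = (√(D² + v²x²) − D)/v².
√(D² + v²x²) = √(0.0205² + 0.176² × 27.7²) = 4.875; v² = 0.030976.
t = (4.875 − 0.0205)/0.030976 = 157 days (vs. the pure-advection estimate x/v = 157 d).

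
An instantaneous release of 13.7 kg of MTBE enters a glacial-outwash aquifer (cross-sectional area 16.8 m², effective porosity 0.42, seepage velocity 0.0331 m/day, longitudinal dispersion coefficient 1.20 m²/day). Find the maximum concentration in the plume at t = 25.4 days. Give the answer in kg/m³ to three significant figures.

0.0992 kg/m³

The peak of an instantaneous 1D plume sits at x = vt; there the Gaussian factor is 1 and C_max = M/(n_e·A·√(4πDt)), where n_e·A is the pore area the mass is dissolved in.
√(4πDt) = √(4π × 1.20 × 25.4) = 19.57 m, so C_max = 13.7/(0.42 × 16.8 × 19.57) = 0.0992 kg/m³.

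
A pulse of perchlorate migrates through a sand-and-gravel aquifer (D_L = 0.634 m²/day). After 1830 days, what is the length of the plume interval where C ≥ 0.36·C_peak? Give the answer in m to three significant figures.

138 m

The plume is Gaussian with σ = √(2Dt) = √(2 × 0.634 × 1830) = 48.17 m.
C/C_peak = exp(−Δx²/(2σ²)) = 0.36 ⇒ Δx = σ·√(−2 ln 0.36) = 48.17 × 1.429 = 68.83 m.
Width = 2Δx = 138 m.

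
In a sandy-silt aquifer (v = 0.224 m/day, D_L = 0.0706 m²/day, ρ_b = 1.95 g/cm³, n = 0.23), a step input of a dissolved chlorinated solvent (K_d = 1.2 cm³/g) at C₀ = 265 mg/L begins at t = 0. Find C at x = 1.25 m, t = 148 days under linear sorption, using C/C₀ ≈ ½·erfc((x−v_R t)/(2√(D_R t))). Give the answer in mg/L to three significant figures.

237 mg/L

Retardation factor R = 1 + ρ_b·K_d/n = 1 + 1.95 × 1.2/0.23 = 11.17.
Sorption retards both mechanisms: v_R = v/R = 0.02005 m/day, D_R = D/R = 0.006321 m²/day.
v_R·t = 0.02005 × 148 = 2.9674 m; 2√(D_R t) = 1.934 m; argument = (1.25 − 2.9674)/1.934 = -0.8880.
C = C₀ × ½·erfc(-0.8880) = 265 × 0.8954 = 237 mg/L.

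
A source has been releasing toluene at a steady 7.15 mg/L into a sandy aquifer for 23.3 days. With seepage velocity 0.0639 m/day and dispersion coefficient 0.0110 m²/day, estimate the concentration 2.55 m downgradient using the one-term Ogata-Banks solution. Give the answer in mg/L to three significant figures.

0.494 mg/L

For a continuous step input, C/C₀ ≈ ½·erfc((x−vt)/(2√(Dt))).
vt = 0.0639 × 23.3 = 1.48887 m and 2√(Dt) = 2√(0.0110 × 23.3) = 1.013 m.
Argument (x−vt)/(2√(Dt)) = (2.55 − 1.48887)/1.013 = 1.048; ½·erfc(1.048) = 0.06916.
C = 7.15 × 0.06916 = 0.494 mg/L.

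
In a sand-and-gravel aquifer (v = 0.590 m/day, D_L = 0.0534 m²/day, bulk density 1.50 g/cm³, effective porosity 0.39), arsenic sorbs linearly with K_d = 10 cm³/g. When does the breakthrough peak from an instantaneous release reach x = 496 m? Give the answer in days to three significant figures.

33200 days

Retardation factor R = 1 + ρ_b·K_d/n = 1 + 1.50 × 10/0.39 = 39.46.
Sorption retards both mechanisms: v_R = v/R = 0.01495 m/day, D_R = D/R = 0.001353 m²/day.
Peak time from v_R²t² + 2D_R t − x² = 0: t = (√(D_R² + v_R²x²) − D_R)/v_R².
√(D_R² + v_R²x²) = √(0.001353² + 0.01495² × 496²) = 7.415; v_R² = 0.0002235.
t = (7.415 − 0.001353)/0.0002235 = 33200 days.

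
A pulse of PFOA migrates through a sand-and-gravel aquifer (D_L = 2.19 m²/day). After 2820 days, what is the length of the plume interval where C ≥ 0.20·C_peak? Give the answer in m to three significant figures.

399 m

The plume is Gaussian with σ = √(2Dt) = √(2 × 2.19 × 2820) = 111.1 m.
C/C_peak = exp(−Δx²/(2σ²)) = 0.20 ⇒ Δx = σ·√(−2 ln 0.20) = 111.1 × 1.794 = 199.3 m.
Width = 2Δx = 399 m.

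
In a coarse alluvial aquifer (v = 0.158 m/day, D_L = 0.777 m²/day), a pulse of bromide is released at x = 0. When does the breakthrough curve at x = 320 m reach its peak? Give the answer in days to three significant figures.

1990 days

For the 1D instantaneous-source solution, setting ∂C/∂t = 0 at fixed x gives v²t² + 2Dt − x² = 0, so t = (√(D² + v²x²) − D)/v².
√(D² + v²x²) = √(0.777² + 0.158² × 320²) = 50.57; v² = 0.024964.
t = (50.57 − 0.777)/0.024964 = 1990 days (vs. the pure-advection estimate x/v = 2030 d).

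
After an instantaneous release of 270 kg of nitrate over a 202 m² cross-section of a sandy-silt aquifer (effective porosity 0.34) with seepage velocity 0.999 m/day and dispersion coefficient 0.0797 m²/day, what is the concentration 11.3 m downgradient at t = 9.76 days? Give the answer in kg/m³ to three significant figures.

For an instantaneous plane source, C(x,t) = M/(n_e·A·√(4πDt)) · exp(−(x−vt)²/(4Dt)), with n_e·A the pore (flow) area.
Plume center vt = 0.999 × 9.76 = 9.75024 m, so the well at 11.3 m is 1.54976 m downgradient of the peak.
√(4πDt) = 3.127 m, giving peak height M/(n_e·A·√(4πDt)) = 270/(0.34 × 202 × 3.127) = 1.257 kg/m³.
(x−vt)²/(4Dt) = (1.54976)²/(4 × 0.0797 × 9.76) = 0.7719; exp(−0.7719) = 0.4621.
C = 1.257 × 0.4621 = 0.581 kg/m³.

0.581 kg/m³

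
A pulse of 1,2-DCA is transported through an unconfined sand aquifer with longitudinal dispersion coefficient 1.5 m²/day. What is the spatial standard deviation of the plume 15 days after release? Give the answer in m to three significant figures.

6.71 m

Dispersive spreading gives a Gaussian with σ² = 2Dt; advection only shifts the center.
σ = √(2 × 1.5 × 15) = 6.71 m.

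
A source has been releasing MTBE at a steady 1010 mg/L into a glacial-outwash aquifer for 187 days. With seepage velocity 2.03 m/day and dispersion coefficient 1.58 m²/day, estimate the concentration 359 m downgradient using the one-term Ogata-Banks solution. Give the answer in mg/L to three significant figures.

810 mg/L

For a continuous step input, C/C₀ ≈ ½·erfc((x−vt)/(2√(Dt))).
vt = 2.03 × 187 = 379.61 m and 2√(Dt) = 2√(1.58 × 187) = 34.38 m.
Argument (x−vt)/(2√(Dt)) = (359 − 379.61)/34.38 = -0.5995; ½·erfc(-0.5995) = 0.8017.
C = 1010 × 0.8017 = 810 mg/L.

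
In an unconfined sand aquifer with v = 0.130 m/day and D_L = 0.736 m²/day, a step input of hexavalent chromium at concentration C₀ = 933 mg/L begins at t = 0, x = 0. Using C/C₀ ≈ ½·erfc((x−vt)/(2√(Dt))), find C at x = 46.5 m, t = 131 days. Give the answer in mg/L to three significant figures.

For a continuous step input, C/C₀ ≈ ½·erfc((x−vt)/(2√(Dt))).
vt = 0.130 × 131 = 17.03 m and 2√(Dt) = 2√(0.736 × 131) = 19.64 m.
Argument (x−vt)/(2√(Dt)) = (46.5 − 17.03)/19.64 = 1.501; ½·erfc(1.501) = 0.01689.
C = 933 × 0.01689 = 15.8 mg/L.

15.8 mg/L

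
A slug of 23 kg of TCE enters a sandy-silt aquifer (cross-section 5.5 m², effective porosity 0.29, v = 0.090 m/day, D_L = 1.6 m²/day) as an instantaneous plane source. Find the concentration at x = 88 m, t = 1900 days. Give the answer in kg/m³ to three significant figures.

For an instantaneous plane source, C(x,t) = M/(n_e·A·√(4πDt)) · exp(−(x−vt)²/(4Dt)), with n_e·A the pore (flow) area.
Plume center vt = 0.090 × 1900 = 171 m, so the well at 88 m is 83 m upgradient of the peak.
√(4πDt) = 195.5 m, giving peak height M/(n_e·A·√(4πDt)) = 23/(0.29 × 5.5 × 195.5) = 0.07376 kg/m³.
(x−vt)²/(4Dt) = (-83)²/(4 × 1.6 × 1900) = 0.5665; exp(−0.5665) = 0.5675.
C = 0.07376 × 0.5675 = 0.0419 kg/m³.

0.0419 kg/m³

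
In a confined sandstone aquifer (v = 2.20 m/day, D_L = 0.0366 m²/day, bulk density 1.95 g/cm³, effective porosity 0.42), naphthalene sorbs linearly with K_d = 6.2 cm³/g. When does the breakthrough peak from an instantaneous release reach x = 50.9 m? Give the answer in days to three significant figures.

Retardation factor R = 1 + ρ_b·K_d/n = 1 + 1.95 × 6.2/0.42 = 29.79.
Sorption retards both mechanisms: v_R = v/R = 0.07385 m/day, D_R = D/R = 0.001229 m²/day.
Peak time from v_R²t² + 2D_R t − x² = 0: t = (√(D_R² + v_R²x²) − D_R)/v_R².
√(D_R² + v_R²x²) = √(0.001229² + 0.07385² × 50.9²) = 3.759; v_R² = 0.005454.
t = (3.759 − 0.001229)/0.005454 = 689 days.

689 days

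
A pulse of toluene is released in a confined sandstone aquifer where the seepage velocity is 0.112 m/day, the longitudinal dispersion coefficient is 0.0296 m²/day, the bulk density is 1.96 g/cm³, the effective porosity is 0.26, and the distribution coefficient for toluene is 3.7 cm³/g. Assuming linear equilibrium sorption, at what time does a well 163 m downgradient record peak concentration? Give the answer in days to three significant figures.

42000 days

Retardation factor R = 1 + ρ_b·K_d/n = 1 + 1.96 × 3.7/0.26 = 28.89.
Sorption retards both mechanisms: v_R = v/R = 0.003877 m/day, D_R = D/R = 0.001025 m²/day.
Peak time from v_R²t² + 2D_R t − x² = 0: t = (√(D_R² + v_R²x²) − D_R)/v_R².
√(D_R² + v_R²x²) = √(0.001025² + 0.003877² × 163²) = 0.6320; v_R² = 1.503e-05.
t = (0.6320 − 0.001025)/1.503e-05 = 42000 days.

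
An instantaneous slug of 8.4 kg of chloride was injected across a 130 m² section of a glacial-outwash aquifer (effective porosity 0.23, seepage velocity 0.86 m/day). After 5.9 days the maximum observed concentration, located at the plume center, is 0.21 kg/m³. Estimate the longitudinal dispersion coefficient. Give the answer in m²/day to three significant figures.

At the plume center C_max = M/(n_e·A·√(4πDt)), so D = M²/(4πt·(n_e·A·C_max)²).
n_e·A·C_max = 0.23 × 130 × 0.21 = 6.279 kg/m.
D = 8.4²/(4π × 5.9 × 6.279²) = 0.0241 m²/day.

0.0241 m²/day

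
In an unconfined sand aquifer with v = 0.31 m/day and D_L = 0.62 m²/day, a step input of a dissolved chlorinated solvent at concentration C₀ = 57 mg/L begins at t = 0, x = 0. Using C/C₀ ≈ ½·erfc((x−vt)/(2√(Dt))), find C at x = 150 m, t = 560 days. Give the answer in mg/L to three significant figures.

For a continuous step input, C/C₀ ≈ ½·erfc((x−vt)/(2√(Dt))).
vt = 0.31 × 560 = 173.6 m and 2√(Dt) = 2√(0.62 × 560) = 37.27 m.
Argument (x−vt)/(2√(Dt)) = (150 − 173.6)/37.27 = -0.6332; ½·erfc(-0.6332) = 0.8147.
C = 57 × 0.8147 = 46.4 mg/L.

46.4 mg/L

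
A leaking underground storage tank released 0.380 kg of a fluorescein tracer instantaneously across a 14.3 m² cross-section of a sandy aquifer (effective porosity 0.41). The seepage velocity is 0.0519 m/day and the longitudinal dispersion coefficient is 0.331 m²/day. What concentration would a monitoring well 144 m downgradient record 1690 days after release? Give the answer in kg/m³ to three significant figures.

For an instantaneous plane source, C(x,t) = M/(n_e·A·√(4πDt)) · exp(−(x−vt)²/(4Dt)), with n_e·A the pore (flow) area.
Plume center vt = 0.0519 × 1690 = 87.711 m, so the well at 144 m is 56.289 m downgradient of the peak.
√(4πDt) = 83.84 m, giving peak height M/(n_e·A·√(4πDt)) = 0.380/(0.41 × 14.3 × 83.84) = 0.0007731 kg/m³.
(x−vt)²/(4Dt) = (56.289)²/(4 × 0.331 × 1690) = 1.416; exp(−1.416) = 0.2427.
C = 0.0007731 × 0.2427 = 0.000188 kg/m³.

0.000188 kg/m³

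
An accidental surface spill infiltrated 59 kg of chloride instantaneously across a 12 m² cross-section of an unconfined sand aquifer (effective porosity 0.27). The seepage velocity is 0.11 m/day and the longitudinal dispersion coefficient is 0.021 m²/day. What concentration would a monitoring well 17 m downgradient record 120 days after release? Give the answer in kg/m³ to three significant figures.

0.772 kg/m³

For an instantaneous plane source, C(x,t) = M/(n_e·A·√(4πDt)) · exp(−(x−vt)²/(4Dt)), with n_e·A the pore (flow) area.
Plume center vt = 0.11 × 120 = 13.2 m, so the well at 17 m is 3.8 m downgradient of the peak.
√(4πDt) = 5.627 m, giving peak height M/(n_e·A·√(4πDt)) = 59/(0.27 × 12 × 5.627) = 3.236 kg/m³.
(x−vt)²/(4Dt) = (3.8)²/(4 × 0.021 × 120) = 1.433; exp(−1.433) = 0.2386.
C = 3.236 × 0.2386 = 0.772 kg/m³.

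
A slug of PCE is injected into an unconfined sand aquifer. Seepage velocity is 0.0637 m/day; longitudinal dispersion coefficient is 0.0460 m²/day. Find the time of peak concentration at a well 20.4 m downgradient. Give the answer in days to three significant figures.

309 days

For the 1D instantaneous-source solution, setting ∂C/∂t = 0 at fixed x gives v²t² + 2Dt − x² = 0, so t = (√(D² + v²x²) − D)/v².
√(D² + v²x²) = √(0.0460² + 0.0637² × 20.4²) = 1.300; v² = 0.00405769.
t = (1.300 − 0.0460)/0.00405769 = 309 days (vs. the pure-advection estimate x/v = 320 d).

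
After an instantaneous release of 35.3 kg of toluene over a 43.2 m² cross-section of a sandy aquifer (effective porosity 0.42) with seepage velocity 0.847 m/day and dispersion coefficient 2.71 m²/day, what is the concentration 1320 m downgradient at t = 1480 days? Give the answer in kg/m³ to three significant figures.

For an instantaneous plane source, C(x,t) = M/(n_e·A·√(4πDt)) · exp(−(x−vt)²/(4Dt)), with n_e·A the pore (flow) area.
Plume center vt = 0.847 × 1480 = 1253.56 m, so the well at 1320 m is 66.44 m downgradient of the peak.
√(4πDt) = 224.5 m, giving peak height M/(n_e·A·√(4πDt)) = 35.3/(0.42 × 43.2 × 224.5) = 0.008666 kg/m³.
(x−vt)²/(4Dt) = (66.44)²/(4 × 2.71 × 1480) = 0.2751; exp(−0.2751) = 0.7595.
C = 0.008666 × 0.7595 = 0.00658 kg/m³.

0.00658 kg/m³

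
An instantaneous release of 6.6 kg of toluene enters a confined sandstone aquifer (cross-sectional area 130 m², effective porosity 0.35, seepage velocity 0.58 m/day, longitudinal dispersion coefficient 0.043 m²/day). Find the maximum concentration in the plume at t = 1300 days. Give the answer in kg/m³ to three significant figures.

The peak of an instantaneous 1D plume sits at x = vt; there the Gaussian factor is 1 and C_max = M/(n_e·A·√(4πDt)), where n_e·A is the pore area the mass is dissolved in.
√(4πDt) = √(4π × 0.043 × 1300) = 26.50 m, so C_max = 6.6/(0.35 × 130 × 26.50) = 0.00547 kg/m³.

0.00547 kg/m³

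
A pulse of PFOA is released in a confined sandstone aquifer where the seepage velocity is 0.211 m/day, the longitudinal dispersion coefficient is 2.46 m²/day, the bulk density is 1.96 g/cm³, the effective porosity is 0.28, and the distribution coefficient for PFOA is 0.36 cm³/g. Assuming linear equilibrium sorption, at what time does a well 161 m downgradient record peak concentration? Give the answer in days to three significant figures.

2500 days

Retardation factor R = 1 + ρ_b·K_d/n = 1 + 1.96 × 0.36/0.28 = 3.520.
Sorption retards both mechanisms: v_R = v/R = 0.05994 m/day, D_R = D/R = 0.6989 m²/day.
Peak time from v_R²t² + 2D_R t − x² = 0: t = (√(D_R² + v_R²x²) − D_R)/v_R².
√(D_R² + v_R²x²) = √(0.6989² + 0.05994² × 161²) = 9.676; v_R² = 0.003593.
t = (9.676 − 0.6989)/0.003593 = 2500 days.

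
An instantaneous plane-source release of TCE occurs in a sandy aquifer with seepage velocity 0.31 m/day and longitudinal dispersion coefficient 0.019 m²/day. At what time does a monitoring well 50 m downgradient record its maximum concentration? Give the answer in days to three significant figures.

161 days

For the 1D instantaneous-source solution, setting ∂C/∂t = 0 at fixed x gives v²t² + 2Dt − x² = 0, so t = (√(D² + v²x²) − D)/v².
√(D² + v²x²) = √(0.019² + 0.31² × 50²) = 15.50; v² = 0.0961.
t = (15.50 − 0.019)/0.0961 = 161 days (vs. the pure-advection estimate x/v = 161 d).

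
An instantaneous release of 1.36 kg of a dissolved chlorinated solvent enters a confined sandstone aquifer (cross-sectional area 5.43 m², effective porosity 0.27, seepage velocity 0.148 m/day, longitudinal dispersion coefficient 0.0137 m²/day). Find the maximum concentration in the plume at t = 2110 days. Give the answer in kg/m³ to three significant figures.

The peak of an instantaneous 1D plume sits at x = vt; there the Gaussian factor is 1 and C_max = M/(n_e·A·√(4πDt)), where n_e·A is the pore area the mass is dissolved in.
√(4πDt) = √(4π × 0.0137 × 2110) = 19.06 m, so C_max = 1.36/(0.27 × 5.43 × 19.06) = 0.0487 kg/m³.

0.0487 kg/m³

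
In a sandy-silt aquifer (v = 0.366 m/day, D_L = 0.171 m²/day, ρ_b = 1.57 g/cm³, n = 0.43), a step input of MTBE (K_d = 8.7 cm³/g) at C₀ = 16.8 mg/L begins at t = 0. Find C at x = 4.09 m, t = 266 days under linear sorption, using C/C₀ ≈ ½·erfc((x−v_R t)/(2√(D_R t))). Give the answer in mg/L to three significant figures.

Retardation factor R = 1 + ρ_b·K_d/n = 1 + 1.57 × 8.7/0.43 = 32.77.
Sorption retards both mechanisms: v_R = v/R = 0.01117 m/day, D_R = D/R = 0.005218 m²/day.
v_R·t = 0.01117 × 266 = 2.97122 m; 2√(D_R t) = 2.356 m; argument = (4.09 − 2.97122)/2.356 = 0.4749.
C = C₀ × ½·erfc(0.4749) = 16.8 × 0.2509 = 4.22 mg/L.

4.22 mg/L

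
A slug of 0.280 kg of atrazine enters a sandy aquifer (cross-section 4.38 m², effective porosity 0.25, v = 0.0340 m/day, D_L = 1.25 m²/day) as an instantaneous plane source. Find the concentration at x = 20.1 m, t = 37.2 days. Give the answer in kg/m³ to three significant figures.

0.00157 kg/m³

For an instantaneous plane source, C(x,t) = M/(n_e·A·√(4πDt)) · exp(−(x−vt)²/(4Dt)), with n_e·A the pore (flow) area.
Plume center vt = 0.0340 × 37.2 = 1.2648 m, so the well at 20.1 m is 18.8352 m downgradient of the peak.
√(4πDt) = 24.17 m, giving peak height M/(n_e·A·√(4πDt)) = 0.280/(0.25 × 4.38 × 24.17) = 0.01058 kg/m³.
(x−vt)²/(4Dt) = (18.8352)²/(4 × 1.25 × 37.2) = 1.907; exp(−1.907) = 0.1485.
C = 0.01058 × 0.1485 = 0.00157 kg/m³.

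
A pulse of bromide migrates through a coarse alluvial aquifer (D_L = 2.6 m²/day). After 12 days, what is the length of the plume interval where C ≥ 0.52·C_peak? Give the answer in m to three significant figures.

18.1 m

The plume is Gaussian with σ = √(2Dt) = √(2 × 2.6 × 12) = 7.899 m.
C/C_peak = exp(−Δx²/(2σ²)) = 0.52 ⇒ Δx = σ·√(−2 ln 0.52) = 7.899 × 1.144 = 9.036 m.
Width = 2Δx = 18.1 m.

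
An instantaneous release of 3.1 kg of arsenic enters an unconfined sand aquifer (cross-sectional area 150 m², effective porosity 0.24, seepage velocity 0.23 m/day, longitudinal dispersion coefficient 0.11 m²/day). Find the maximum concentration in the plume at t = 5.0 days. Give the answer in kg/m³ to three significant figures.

0.0328 kg/m³

The peak of an instantaneous 1D plume sits at x = vt; there the Gaussian factor is 1 and C_max = M/(n_e·A·√(4πDt)), where n_e·A is the pore area the mass is dissolved in.
√(4πDt) = √(4π × 0.11 × 5.0) = 2.629 m, so C_max = 3.1/(0.24 × 150 × 2.629) = 0.0328 kg/m³.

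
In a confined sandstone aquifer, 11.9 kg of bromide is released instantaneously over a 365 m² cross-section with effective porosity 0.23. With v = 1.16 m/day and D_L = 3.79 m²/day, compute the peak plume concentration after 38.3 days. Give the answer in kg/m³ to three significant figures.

The peak of an instantaneous 1D plume sits at x = vt; there the Gaussian factor is 1 and C_max = M/(n_e·A·√(4πDt)), where n_e·A is the pore area the mass is dissolved in.
√(4πDt) = √(4π × 3.79 × 38.3) = 42.71 m, so C_max = 11.9/(0.23 × 365 × 42.71) = 0.00332 kg/m³.

0.00332 kg/m³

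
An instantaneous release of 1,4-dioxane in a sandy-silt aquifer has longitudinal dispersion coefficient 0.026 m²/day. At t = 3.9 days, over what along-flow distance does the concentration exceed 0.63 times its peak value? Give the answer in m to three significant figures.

0.866 m

The plume is Gaussian with σ = √(2Dt) = √(2 × 0.026 × 3.9) = 0.4503 m.
C/C_peak = exp(−Δx²/(2σ²)) = 0.63 ⇒ Δx = σ·√(−2 ln 0.63) = 0.4503 × 0.9613 = 0.4329 m.
Width = 2Δx = 0.866 m.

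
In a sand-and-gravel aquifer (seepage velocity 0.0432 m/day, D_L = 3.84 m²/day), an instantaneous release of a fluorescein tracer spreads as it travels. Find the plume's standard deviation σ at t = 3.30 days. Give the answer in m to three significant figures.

Dispersive spreading gives a Gaussian with σ² = 2Dt; advection only shifts the center.
σ = √(2 × 3.84 × 3.30) = 5.03 m.

5.03 m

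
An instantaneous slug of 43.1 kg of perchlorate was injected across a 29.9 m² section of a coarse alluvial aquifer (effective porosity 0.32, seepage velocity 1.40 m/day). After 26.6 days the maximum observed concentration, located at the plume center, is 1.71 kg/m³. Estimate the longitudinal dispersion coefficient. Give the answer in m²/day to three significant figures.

At the plume center C_max = M/(n_e·A·√(4πDt)), so D = M²/(4πt·(n_e·A·C_max)²).
n_e·A·C_max = 0.32 × 29.9 × 1.71 = 16.36 kg/m.
D = 43.1²/(4π × 26.6 × 16.36²) = 0.0208 m²/day.

0.0208 m²/day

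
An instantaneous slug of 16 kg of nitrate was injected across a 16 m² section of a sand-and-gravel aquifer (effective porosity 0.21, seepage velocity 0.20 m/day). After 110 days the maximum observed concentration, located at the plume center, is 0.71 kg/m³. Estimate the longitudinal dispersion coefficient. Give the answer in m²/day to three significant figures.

At the plume center C_max = M/(n_e·A·√(4πDt)), so D = M²/(4πt·(n_e·A·C_max)²).
n_e·A·C_max = 0.21 × 16 × 0.71 = 2.386 kg/m.
D = 16²/(4π × 110 × 2.386²) = 0.0325 m²/day.

0.0325 m²/day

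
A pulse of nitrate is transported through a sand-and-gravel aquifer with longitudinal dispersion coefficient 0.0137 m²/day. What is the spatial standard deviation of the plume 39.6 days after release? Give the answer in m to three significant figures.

1.04 m

Dispersive spreading gives a Gaussian with σ² = 2Dt; advection only shifts the center.
σ = √(2 × 0.0137 × 39.6) = 1.04 m.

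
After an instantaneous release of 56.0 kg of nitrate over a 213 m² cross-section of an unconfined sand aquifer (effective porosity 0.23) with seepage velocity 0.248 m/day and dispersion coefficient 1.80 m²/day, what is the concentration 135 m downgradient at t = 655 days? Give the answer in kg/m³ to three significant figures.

0.00801 kg/m³

For an instantaneous plane source, C(x,t) = M/(n_e·A·√(4πDt)) · exp(−(x−vt)²/(4Dt)), with n_e·A the pore (flow) area.
Plume center vt = 0.248 × 655 = 162.44 m, so the well at 135 m is 27.44 m upgradient of the peak.
√(4πDt) = 121.7 m, giving peak height M/(n_e·A·√(4πDt)) = 56.0/(0.23 × 213 × 121.7) = 0.009393 kg/m³.
(x−vt)²/(4Dt) = (-27.44)²/(4 × 1.80 × 655) = 0.1597; exp(−0.1597) = 0.8524.
C = 0.009393 × 0.8524 = 0.00801 kg/m³.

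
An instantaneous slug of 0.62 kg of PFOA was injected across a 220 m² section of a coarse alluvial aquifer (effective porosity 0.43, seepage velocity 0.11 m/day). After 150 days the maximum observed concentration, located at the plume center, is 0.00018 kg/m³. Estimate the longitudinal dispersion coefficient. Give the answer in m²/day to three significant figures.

0.703 m²/day

At the plume center C_max = M/(n_e·A·√(4πDt)), so D = M²/(4πt·(n_e·A·C_max)²).
n_e·A·C_max = 0.43 × 220 × 0.00018 = 0.01703 kg/m.
D = 0.62²/(4π × 150 × 0.01703²) = 0.703 m²/day.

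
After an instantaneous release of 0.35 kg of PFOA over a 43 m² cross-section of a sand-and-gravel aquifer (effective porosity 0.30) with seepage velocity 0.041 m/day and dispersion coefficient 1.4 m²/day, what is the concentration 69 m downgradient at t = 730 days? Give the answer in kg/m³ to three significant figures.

For an instantaneous plane source, C(x,t) = M/(n_e·A·√(4πDt)) · exp(−(x−vt)²/(4Dt)), with n_e·A the pore (flow) area.
Plume center vt = 0.041 × 730 = 29.93 m, so the well at 69 m is 39.07 m downgradient of the peak.
√(4πDt) = 113.3 m, giving peak height M/(n_e·A·√(4πDt)) = 0.35/(0.30 × 43 × 113.3) = 0.0002395 kg/m³.
(x−vt)²/(4Dt) = (39.07)²/(4 × 1.4 × 730) = 0.3734; exp(−0.3734) = 0.6884.
C = 0.0002395 × 0.6884 = 0.000165 kg/m³.

0.000165 kg/m³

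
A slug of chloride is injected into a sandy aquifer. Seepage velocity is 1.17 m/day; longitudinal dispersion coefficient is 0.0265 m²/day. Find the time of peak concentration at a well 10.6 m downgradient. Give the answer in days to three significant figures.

For the 1D instantaneous-source solution, setting ∂C/∂t = 0 at fixed x gives v²t² + 2Dt − x² = 0, so t = (√(D² + v²x²) − D)/v².
√(D² + v²x²) = √(0.0265² + 1.17² × 10.6²) = 12.40; v² = 1.3689.
t = (12.40 − 0.0265)/1.3689 = 9.04 days (vs. the pure-advection estimate x/v = 9.06 d).

9.04 days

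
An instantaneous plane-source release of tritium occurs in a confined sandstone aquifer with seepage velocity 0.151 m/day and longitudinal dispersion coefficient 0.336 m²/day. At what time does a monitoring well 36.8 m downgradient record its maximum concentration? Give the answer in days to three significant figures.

For the 1D instantaneous-source solution, setting ∂C/∂t = 0 at fixed x gives v²t² + 2Dt − x² = 0, so t = (√(D² + v²x²) − D)/v².
√(D² + v²x²) = √(0.336² + 0.151² × 36.8²) = 5.567; v² = 0.022801.
t = (5.567 − 0.336)/0.022801 = 229 days (vs. the pure-advection estimate x/v = 244 d).

229 days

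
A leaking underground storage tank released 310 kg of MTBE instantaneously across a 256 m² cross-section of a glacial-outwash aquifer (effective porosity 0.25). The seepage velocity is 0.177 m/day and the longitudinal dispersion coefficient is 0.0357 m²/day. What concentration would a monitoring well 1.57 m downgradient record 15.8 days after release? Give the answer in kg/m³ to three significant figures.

For an instantaneous plane source, C(x,t) = M/(n_e·A·√(4πDt)) · exp(−(x−vt)²/(4Dt)), with n_e·A the pore (flow) area.
Plume center vt = 0.177 × 15.8 = 2.7966 m, so the well at 1.57 m is 1.2266 m upgradient of the peak.
√(4πDt) = 2.662 m, giving peak height M/(n_e·A·√(4πDt)) = 310/(0.25 × 256 × 2.662) = 1.820 kg/m³.
(x−vt)²/(4Dt) = (-1.2266)²/(4 × 0.0357 × 15.8) = 0.6668; exp(−0.6668) = 0.5133.
C = 1.820 × 0.5133 = 0.934 kg/m³.

0.934 kg/m³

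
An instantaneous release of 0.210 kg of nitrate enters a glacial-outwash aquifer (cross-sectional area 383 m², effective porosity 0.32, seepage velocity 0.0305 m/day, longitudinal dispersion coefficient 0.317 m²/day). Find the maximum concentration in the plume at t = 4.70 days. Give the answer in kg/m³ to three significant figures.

The peak of an instantaneous 1D plume sits at x = vt; there the Gaussian factor is 1 and C_max = M/(n_e·A·√(4πDt)), where n_e·A is the pore area the mass is dissolved in.
√(4πDt) = √(4π × 0.317 × 4.70) = 4.327 m, so C_max = 0.210/(0.32 × 383 × 4.327) = 0.000396 kg/m³.

0.000396 kg/m³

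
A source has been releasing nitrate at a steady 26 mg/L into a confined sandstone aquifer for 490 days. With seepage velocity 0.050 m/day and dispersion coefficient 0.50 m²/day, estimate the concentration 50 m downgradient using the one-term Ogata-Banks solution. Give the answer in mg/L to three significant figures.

For a continuous step input, C/C₀ ≈ ½·erfc((x−vt)/(2√(Dt))).
vt = 0.050 × 490 = 24.5 m and 2√(Dt) = 2√(0.50 × 490) = 31.30 m.
Argument (x−vt)/(2√(Dt)) = (50 − 24.5)/31.30 = 0.8147; ½·erfc(0.8147) = 0.1246.
C = 26 × 0.1246 = 3.24 mg/L.

3.24 mg/L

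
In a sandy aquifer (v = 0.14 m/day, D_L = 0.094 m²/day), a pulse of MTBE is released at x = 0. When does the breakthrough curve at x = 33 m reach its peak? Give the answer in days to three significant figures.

231 days

For the 1D instantaneous-source solution, setting ∂C/∂t = 0 at fixed x gives v²t² + 2Dt − x² = 0, so t = (√(D² + v²x²) − D)/v².
√(D² + v²x²) = √(0.094² + 0.14² × 33²) = 4.621; v² = 0.0196.
t = (4.621 − 0.094)/0.0196 = 231 days (vs. the pure-advection estimate x/v = 236 d).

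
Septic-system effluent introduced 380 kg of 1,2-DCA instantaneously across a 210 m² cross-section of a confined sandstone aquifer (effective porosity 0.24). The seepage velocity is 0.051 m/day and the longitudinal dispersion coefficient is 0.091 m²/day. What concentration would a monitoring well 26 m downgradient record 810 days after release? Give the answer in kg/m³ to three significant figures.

0.112 kg/m³

For an instantaneous plane source, C(x,t) = M/(n_e·A·√(4πDt)) · exp(−(x−vt)²/(4Dt)), with n_e·A the pore (flow) area.
Plume center vt = 0.051 × 810 = 41.31 m, so the well at 26 m is 15.31 m upgradient of the peak.
√(4πDt) = 30.43 m, giving peak height M/(n_e·A·√(4πDt)) = 380/(0.24 × 210 × 30.43) = 0.2478 kg/m³.
(x−vt)²/(4Dt) = (-15.31)²/(4 × 0.091 × 810) = 0.7950; exp(−0.7950) = 0.4516.
C = 0.2478 × 0.4516 = 0.112 kg/m³.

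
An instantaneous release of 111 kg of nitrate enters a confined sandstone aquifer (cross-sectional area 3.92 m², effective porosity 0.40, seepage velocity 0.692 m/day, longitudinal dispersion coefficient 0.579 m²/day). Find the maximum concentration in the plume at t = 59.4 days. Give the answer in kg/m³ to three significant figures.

The peak of an instantaneous 1D plume sits at x = vt; there the Gaussian factor is 1 and C_max = M/(n_e·A·√(4πDt)), where n_e·A is the pore area the mass is dissolved in.
√(4πDt) = √(4π × 0.579 × 59.4) = 20.79 m, so C_max = 111/(0.40 × 3.92 × 20.79) = 3.41 kg/m³.

3.41 kg/m³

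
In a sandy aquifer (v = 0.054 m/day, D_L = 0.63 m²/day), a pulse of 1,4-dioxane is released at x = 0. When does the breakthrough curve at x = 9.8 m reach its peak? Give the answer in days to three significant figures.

66.1 days

For the 1D instantaneous-source solution, setting ∂C/∂t = 0 at fixed x gives v²t² + 2Dt − x² = 0, so t = (√(D² + v²x²) − D)/v².
√(D² + v²x²) = √(0.63² + 0.054² × 9.8²) = 0.8228; v² = 0.002916.
t = (0.8228 − 0.63)/0.002916 = 66.1 days (vs. the pure-advection estimate x/v = 181 d).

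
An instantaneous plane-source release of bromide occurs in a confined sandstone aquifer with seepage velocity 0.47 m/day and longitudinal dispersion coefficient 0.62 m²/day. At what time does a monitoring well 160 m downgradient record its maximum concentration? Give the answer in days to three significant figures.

338 days

For the 1D instantaneous-source solution, setting ∂C/∂t = 0 at fixed x gives v²t² + 2Dt − x² = 0, so t = (√(D² + v²x²) − D)/v².
√(D² + v²x²) = √(0.62² + 0.47² × 160²) = 75.20; v² = 0.2209.
t = (75.20 − 0.62)/0.2209 = 338 days (vs. the pure-advection estimate x/v = 340 d).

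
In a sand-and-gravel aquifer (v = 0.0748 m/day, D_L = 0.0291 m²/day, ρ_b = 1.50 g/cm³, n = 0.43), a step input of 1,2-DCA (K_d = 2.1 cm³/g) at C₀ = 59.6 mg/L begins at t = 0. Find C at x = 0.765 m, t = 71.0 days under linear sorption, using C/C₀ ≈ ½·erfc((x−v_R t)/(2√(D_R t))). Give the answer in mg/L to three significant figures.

Retardation factor R = 1 + ρ_b·K_d/n = 1 + 1.50 × 2.1/0.43 = 8.326.
Sorption retards both mechanisms: v_R = v/R = 0.008984 m/day, D_R = D/R = 0.003495 m²/day.
v_R·t = 0.008984 × 71.0 = 0.637864 m; 2√(D_R t) = 0.9963 m; argument = (0.765 − 0.637864)/0.9963 = 0.1276.
C = C₀ × ½·erfc(0.1276) = 59.6 × 0.4284 = 25.5 mg/L.

25.5 mg/L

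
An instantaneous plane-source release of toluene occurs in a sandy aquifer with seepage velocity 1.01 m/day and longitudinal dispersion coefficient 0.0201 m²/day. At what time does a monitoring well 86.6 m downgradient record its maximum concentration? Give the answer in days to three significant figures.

For the 1D instantaneous-source solution, setting ∂C/∂t = 0 at fixed x gives v²t² + 2Dt − x² = 0, so t = (√(D² + v²x²) − D)/v².
√(D² + v²x²) = √(0.0201² + 1.01² × 86.6²) = 87.47; v² = 1.0201.
t = (87.47 − 0.0201)/1.0201 = 85.7 days (vs. the pure-advection estimate x/v = 85.7 d).

85.7 days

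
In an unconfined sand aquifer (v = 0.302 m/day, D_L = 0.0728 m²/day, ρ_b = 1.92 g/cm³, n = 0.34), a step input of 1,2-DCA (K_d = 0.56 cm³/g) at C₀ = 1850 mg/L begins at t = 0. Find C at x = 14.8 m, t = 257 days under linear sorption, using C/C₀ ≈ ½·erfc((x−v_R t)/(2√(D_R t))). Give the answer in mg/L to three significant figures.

Retardation factor R = 1 + ρ_b·K_d/n = 1 + 1.92 × 0.56/0.34 = 4.162.
Sorption retards both mechanisms: v_R = v/R = 0.07256 m/day, D_R = D/R = 0.01749 m²/day.
v_R·t = 0.07256 × 257 = 18.64792 m; 2√(D_R t) = 4.240 m; argument = (14.8 − 18.64792)/4.240 = -0.9075.
C = C₀ × ½·erfc(-0.9075) = 1850 × 0.9003 = 1670 mg/L.

1670 mg/L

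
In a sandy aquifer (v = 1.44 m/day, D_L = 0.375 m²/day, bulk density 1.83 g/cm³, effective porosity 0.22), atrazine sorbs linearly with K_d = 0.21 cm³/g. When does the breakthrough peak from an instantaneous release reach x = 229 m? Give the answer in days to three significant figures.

436 days

Retardation factor R = 1 + ρ_b·K_d/n = 1 + 1.83 × 0.21/0.22 = 2.747.
Sorption retards both mechanisms: v_R = v/R = 0.5242 m/day, D_R = D/R = 0.1365 m²/day.
Peak time from v_R²t² + 2D_R t − x² = 0: t = (√(D_R² + v_R²x²) − D_R)/v_R².
√(D_R² + v_R²x²) = √(0.1365² + 0.5242² × 229²) = 120.0; v_R² = 0.2748.
t = (120.0 − 0.1365)/0.2748 = 436 days.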